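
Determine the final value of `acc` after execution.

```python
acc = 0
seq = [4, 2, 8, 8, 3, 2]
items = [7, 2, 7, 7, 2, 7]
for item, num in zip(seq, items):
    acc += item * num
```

Let's trace through this code step by step.

Initialize: acc = 0
Initialize: seq = [4, 2, 8, 8, 3, 2]
Initialize: items = [7, 2, 7, 7, 2, 7]
Entering loop: for item, num in zip(seq, items):

After execution: acc = 164
164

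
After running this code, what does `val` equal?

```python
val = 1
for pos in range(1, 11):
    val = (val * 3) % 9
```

Let's trace through this code step by step.

Initialize: val = 1
Entering loop: for pos in range(1, 11):

After execution: val = 0
0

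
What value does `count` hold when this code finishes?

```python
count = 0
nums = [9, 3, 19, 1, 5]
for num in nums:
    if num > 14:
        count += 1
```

Let's trace through this code step by step.

Initialize: count = 0
Initialize: nums = [9, 3, 19, 1, 5]
Entering loop: for num in nums:

After execution: count = 1
1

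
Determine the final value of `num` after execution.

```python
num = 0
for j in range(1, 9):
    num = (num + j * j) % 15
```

Let's trace through this code step by step.

Initialize: num = 0
Entering loop: for j in range(1, 9):

After execution: num = 9
9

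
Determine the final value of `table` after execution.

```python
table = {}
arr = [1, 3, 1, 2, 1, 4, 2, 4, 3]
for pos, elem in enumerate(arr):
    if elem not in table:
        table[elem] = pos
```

Let's trace through this code step by step.

Initialize: table = {}
Initialize: arr = [1, 3, 1, 2, 1, 4, 2, 4, 3]
Entering loop: for pos, elem in enumerate(arr):

After execution: table = {1: 0, 3: 1, 2: 3, 4: 5}
{1: 0, 3: 1, 2: 3, 4: 5}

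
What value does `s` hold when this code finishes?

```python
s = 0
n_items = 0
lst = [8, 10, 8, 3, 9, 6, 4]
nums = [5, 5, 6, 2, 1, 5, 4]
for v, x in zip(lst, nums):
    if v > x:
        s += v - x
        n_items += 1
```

Let's trace through this code step by step.

Initialize: s = 0
Initialize: n_items = 0
Initialize: lst = [8, 10, 8, 3, 9, 6, 4]
Initialize: nums = [5, 5, 6, 2, 1, 5, 4]
Entering loop: for v, x in zip(lst, nums):

After execution: s = 20
20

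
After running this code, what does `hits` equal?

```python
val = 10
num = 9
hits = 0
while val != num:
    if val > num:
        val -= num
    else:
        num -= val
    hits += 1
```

Let's trace through this code step by step.

Initialize: val = 10
Initialize: num = 9
Initialize: hits = 0
Entering loop: while val != num:

After execution: hits = 9
9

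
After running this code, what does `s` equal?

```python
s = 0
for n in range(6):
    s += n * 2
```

Let's trace through this code step by step.

Initialize: s = 0
Entering loop: for n in range(6):

After execution: s = 30
30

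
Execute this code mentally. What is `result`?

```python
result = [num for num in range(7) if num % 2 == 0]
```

Let's trace through this code step by step.

Initialize: result = [num for num in range(7) if num % 2 == 0]

After execution: result = [0, 2, 4, 6]
[0, 2, 4, 6]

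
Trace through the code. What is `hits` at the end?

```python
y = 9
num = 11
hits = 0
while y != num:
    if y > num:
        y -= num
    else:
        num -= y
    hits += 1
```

Let's trace through this code step by step.

Initialize: y = 9
Initialize: num = 11
Initialize: hits = 0
Entering loop: while y != num:

After execution: hits = 6
6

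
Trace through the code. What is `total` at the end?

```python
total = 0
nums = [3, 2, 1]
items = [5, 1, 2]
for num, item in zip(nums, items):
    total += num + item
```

Let's trace through this code step by step.

Initialize: total = 0
Initialize: nums = [3, 2, 1]
Initialize: items = [5, 1, 2]
Entering loop: for num, item in zip(nums, items):

After execution: total = 14
14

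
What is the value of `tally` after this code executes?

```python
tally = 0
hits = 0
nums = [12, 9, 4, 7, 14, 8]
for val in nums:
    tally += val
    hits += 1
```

Let's trace through this code step by step.

Initialize: tally = 0
Initialize: hits = 0
Initialize: nums = [12, 9, 4, 7, 14, 8]
Entering loop: for val in nums:

After execution: tally = 54
54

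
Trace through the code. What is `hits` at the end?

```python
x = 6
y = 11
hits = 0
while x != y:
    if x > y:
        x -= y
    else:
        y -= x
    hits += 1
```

Let's trace through this code step by step.

Initialize: x = 6
Initialize: y = 11
Initialize: hits = 0
Entering loop: while x != y:

After execution: hits = 6
6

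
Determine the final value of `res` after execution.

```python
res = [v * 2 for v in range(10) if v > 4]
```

Let's trace through this code step by step.

Initialize: res = [v * 2 for v in range(10) if v > 4]

After execution: res = [10, 12, 14, 16, 18]
[10, 12, 14, 16, 18]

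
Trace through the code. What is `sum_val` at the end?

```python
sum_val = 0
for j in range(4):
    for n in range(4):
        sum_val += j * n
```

Let's trace through this code step by step.

Initialize: sum_val = 0
Entering loop: for j in range(4):

After execution: sum_val = 36
36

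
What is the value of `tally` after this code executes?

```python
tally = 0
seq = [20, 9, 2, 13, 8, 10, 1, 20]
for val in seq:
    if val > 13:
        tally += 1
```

Let's trace through this code step by step.

Initialize: tally = 0
Initialize: seq = [20, 9, 2, 13, 8, 10, 1, 20]
Entering loop: for val in seq:

After execution: tally = 2
2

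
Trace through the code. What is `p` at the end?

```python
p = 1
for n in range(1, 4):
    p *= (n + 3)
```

Let's trace through this code step by step.

Initialize: p = 1
Entering loop: for n in range(1, 4):

After execution: p = 120
120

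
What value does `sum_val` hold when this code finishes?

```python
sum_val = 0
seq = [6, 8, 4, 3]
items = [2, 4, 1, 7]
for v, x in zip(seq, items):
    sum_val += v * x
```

Let's trace through this code step by step.

Initialize: sum_val = 0
Initialize: seq = [6, 8, 4, 3]
Initialize: items = [2, 4, 1, 7]
Entering loop: for v, x in zip(seq, items):

After execution: sum_val = 69
69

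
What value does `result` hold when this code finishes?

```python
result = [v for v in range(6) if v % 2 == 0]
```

Let's trace through this code step by step.

Initialize: result = [v for v in range(6) if v % 2 == 0]

After execution: result = [0, 2, 4]
[0, 2, 4]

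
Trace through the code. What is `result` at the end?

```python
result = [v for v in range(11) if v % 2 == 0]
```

Let's trace through this code step by step.

Initialize: result = [v for v in range(11) if v % 2 == 0]

After execution: result = [0, 2, 4, 6, 8, 10]
[0, 2, 4, 6, 8, 10]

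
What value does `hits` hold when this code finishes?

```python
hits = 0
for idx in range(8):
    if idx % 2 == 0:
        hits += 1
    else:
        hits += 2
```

Let's trace through this code step by step.

Initialize: hits = 0
Entering loop: for idx in range(8):

After execution: hits = 12
12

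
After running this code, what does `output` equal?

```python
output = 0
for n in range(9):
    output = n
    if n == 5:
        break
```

Let's trace through this code step by step.

Initialize: output = 0
Entering loop: for n in range(9):

After execution: output = 5
5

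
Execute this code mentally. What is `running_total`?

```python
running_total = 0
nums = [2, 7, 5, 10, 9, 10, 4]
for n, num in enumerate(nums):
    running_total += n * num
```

Let's trace through this code step by step.

Initialize: running_total = 0
Initialize: nums = [2, 7, 5, 10, 9, 10, 4]
Entering loop: for n, num in enumerate(nums):

After execution: running_total = 157
157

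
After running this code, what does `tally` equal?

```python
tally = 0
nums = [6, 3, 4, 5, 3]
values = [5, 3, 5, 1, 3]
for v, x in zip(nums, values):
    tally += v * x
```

Let's trace through this code step by step.

Initialize: tally = 0
Initialize: nums = [6, 3, 4, 5, 3]
Initialize: values = [5, 3, 5, 1, 3]
Entering loop: for v, x in zip(nums, values):

After execution: tally = 73
73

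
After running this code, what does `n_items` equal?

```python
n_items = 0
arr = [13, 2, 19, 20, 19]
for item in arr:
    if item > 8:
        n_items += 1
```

Let's trace through this code step by step.

Initialize: n_items = 0
Initialize: arr = [13, 2, 19, 20, 19]
Entering loop: for item in arr:

After execution: n_items = 4
4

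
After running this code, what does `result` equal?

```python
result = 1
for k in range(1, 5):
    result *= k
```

Let's trace through this code step by step.

Initialize: result = 1
Entering loop: for k in range(1, 5):

After execution: result = 24
24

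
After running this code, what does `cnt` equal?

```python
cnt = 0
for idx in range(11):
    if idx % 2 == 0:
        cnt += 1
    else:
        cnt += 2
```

Let's trace through this code step by step.

Initialize: cnt = 0
Entering loop: for idx in range(11):

After execution: cnt = 16
16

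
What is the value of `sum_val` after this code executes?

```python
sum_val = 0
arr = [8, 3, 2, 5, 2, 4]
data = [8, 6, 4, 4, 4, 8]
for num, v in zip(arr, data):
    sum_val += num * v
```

Let's trace through this code step by step.

Initialize: sum_val = 0
Initialize: arr = [8, 3, 2, 5, 2, 4]
Initialize: data = [8, 6, 4, 4, 4, 8]
Entering loop: for num, v in zip(arr, data):

After execution: sum_val = 150
150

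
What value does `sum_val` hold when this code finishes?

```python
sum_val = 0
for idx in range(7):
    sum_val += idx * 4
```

Let's trace through this code step by step.

Initialize: sum_val = 0
Entering loop: for idx in range(7):

After execution: sum_val = 84
84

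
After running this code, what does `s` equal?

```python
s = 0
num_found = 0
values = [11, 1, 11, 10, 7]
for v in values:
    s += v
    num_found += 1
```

Let's trace through this code step by step.

Initialize: s = 0
Initialize: num_found = 0
Initialize: values = [11, 1, 11, 10, 7]
Entering loop: for v in values:

After execution: s = 40
40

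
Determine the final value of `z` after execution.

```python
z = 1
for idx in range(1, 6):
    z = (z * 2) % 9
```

Let's trace through this code step by step.

Initialize: z = 1
Entering loop: for idx in range(1, 6):

After execution: z = 5
5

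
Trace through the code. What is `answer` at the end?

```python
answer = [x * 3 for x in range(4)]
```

Let's trace through this code step by step.

Initialize: answer = [x * 3 for x in range(4)]

After execution: answer = [0, 3, 6, 9]
[0, 3, 6, 9]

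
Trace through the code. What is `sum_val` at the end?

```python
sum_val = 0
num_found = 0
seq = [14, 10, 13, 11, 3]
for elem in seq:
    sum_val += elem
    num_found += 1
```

Let's trace through this code step by step.

Initialize: sum_val = 0
Initialize: num_found = 0
Initialize: seq = [14, 10, 13, 11, 3]
Entering loop: for elem in seq:

After execution: sum_val = 51
51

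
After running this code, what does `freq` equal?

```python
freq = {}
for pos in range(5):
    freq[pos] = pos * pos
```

Let's trace through this code step by step.

Initialize: freq = {}
Entering loop: for pos in range(5):

After execution: freq = {0: 0, 1: 1, 2: 4, 3: 9, 4: 16}
{0: 0, 1: 1, 2: 4, 3: 9, 4: 16}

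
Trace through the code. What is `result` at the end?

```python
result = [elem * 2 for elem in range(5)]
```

Let's trace through this code step by step.

Initialize: result = [elem * 2 for elem in range(5)]

After execution: result = [0, 2, 4, 6, 8]
[0, 2, 4, 6, 8]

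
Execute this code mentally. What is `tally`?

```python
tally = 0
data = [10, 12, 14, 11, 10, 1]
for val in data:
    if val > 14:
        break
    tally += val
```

Let's trace through this code step by step.

Initialize: tally = 0
Initialize: data = [10, 12, 14, 11, 10, 1]
Entering loop: for val in data:

After execution: tally = 58
58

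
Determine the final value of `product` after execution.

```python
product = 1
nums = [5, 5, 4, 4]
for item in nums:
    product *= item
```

Let's trace through this code step by step.

Initialize: product = 1
Initialize: nums = [5, 5, 4, 4]
Entering loop: for item in nums:

After execution: product = 400
400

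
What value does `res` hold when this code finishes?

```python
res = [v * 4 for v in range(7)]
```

Let's trace through this code step by step.

Initialize: res = [v * 4 for v in range(7)]

After execution: res = [0, 4, 8, 12, 16, 20, 24]
[0, 4, 8, 12, 16, 20, 24]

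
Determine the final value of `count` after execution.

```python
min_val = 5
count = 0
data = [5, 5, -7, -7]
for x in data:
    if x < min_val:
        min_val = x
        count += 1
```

Let's trace through this code step by step.

Initialize: min_val = 5
Initialize: count = 0
Initialize: data = [5, 5, -7, -7]
Entering loop: for x in data:

After execution: count = 1
1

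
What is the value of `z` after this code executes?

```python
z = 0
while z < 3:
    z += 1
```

Let's trace through this code step by step.

Initialize: z = 0
Entering loop: while z < 3:

After execution: z = 3
3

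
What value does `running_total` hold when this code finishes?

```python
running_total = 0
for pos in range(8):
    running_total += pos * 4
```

Let's trace through this code step by step.

Initialize: running_total = 0
Entering loop: for pos in range(8):

After execution: running_total = 112
112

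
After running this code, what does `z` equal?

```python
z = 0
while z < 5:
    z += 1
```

Let's trace through this code step by step.

Initialize: z = 0
Entering loop: while z < 5:

After execution: z = 5
5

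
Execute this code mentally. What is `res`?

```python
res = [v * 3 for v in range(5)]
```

Let's trace through this code step by step.

Initialize: res = [v * 3 for v in range(5)]

After execution: res = [0, 3, 6, 9, 12]
[0, 3, 6, 9, 12]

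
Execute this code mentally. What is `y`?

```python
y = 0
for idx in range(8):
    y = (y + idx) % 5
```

Let's trace through this code step by step.

Initialize: y = 0
Entering loop: for idx in range(8):

After execution: y = 3
3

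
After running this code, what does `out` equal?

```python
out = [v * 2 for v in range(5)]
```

Let's trace through this code step by step.

Initialize: out = [v * 2 for v in range(5)]

After execution: out = [0, 2, 4, 6, 8]
[0, 2, 4, 6, 8]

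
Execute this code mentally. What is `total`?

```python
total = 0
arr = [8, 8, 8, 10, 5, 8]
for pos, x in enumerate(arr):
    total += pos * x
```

Let's trace through this code step by step.

Initialize: total = 0
Initialize: arr = [8, 8, 8, 10, 5, 8]
Entering loop: for pos, x in enumerate(arr):

After execution: total = 114
114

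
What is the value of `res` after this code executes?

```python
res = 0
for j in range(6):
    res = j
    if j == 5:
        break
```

Let's trace through this code step by step.

Initialize: res = 0
Entering loop: for j in range(6):

After execution: res = 5
5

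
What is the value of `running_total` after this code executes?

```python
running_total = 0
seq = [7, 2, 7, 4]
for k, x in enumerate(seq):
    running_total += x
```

Let's trace through this code step by step.

Initialize: running_total = 0
Initialize: seq = [7, 2, 7, 4]
Entering loop: for k, x in enumerate(seq):

After execution: running_total = 20
20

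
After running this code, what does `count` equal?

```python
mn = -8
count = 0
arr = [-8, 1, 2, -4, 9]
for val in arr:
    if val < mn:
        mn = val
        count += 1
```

Let's trace through this code step by step.

Initialize: mn = -8
Initialize: count = 0
Initialize: arr = [-8, 1, 2, -4, 9]
Entering loop: for val in arr:

After execution: count = 0
0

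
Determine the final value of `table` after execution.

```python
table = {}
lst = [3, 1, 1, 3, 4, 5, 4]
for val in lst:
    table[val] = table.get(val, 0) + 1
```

Let's trace through this code step by step.

Initialize: table = {}
Initialize: lst = [3, 1, 1, 3, 4, 5, 4]
Entering loop: for val in lst:

After execution: table = {3: 2, 1: 2, 4: 2, 5: 1}
{3: 2, 1: 2, 4: 2, 5: 1}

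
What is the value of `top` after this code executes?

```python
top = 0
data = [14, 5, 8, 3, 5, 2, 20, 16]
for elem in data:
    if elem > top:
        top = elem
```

Let's trace through this code step by step.

Initialize: top = 0
Initialize: data = [14, 5, 8, 3, 5, 2, 20, 16]
Entering loop: for elem in data:

After execution: top = 20
20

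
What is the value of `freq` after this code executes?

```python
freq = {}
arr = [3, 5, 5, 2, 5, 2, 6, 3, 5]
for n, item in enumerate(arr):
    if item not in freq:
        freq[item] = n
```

Let's trace through this code step by step.

Initialize: freq = {}
Initialize: arr = [3, 5, 5, 2, 5, 2, 6, 3, 5]
Entering loop: for n, item in enumerate(arr):

After execution: freq = {3: 0, 5: 1, 2: 3, 6: 6}
{3: 0, 5: 1, 2: 3, 6: 6}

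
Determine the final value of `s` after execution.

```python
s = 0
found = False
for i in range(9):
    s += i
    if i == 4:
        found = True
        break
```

Let's trace through this code step by step.

Initialize: s = 0
Initialize: found = False
Entering loop: for i in range(9):

After execution: s = 10
10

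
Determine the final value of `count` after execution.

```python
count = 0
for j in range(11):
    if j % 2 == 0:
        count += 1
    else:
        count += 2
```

Let's trace through this code step by step.

Initialize: count = 0
Entering loop: for j in range(11):

After execution: count = 16
16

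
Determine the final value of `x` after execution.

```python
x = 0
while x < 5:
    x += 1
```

Let's trace through this code step by step.

Initialize: x = 0
Entering loop: while x < 5:

After execution: x = 5
5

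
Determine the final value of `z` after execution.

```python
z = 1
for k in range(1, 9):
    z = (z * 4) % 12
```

Let's trace through this code step by step.

Initialize: z = 1
Entering loop: for k in range(1, 9):

After execution: z = 4
4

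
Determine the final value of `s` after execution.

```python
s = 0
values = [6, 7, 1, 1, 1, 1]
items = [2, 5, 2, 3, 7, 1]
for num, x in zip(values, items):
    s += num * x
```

Let's trace through this code step by step.

Initialize: s = 0
Initialize: values = [6, 7, 1, 1, 1, 1]
Initialize: items = [2, 5, 2, 3, 7, 1]
Entering loop: for num, x in zip(values, items):

After execution: s = 60
60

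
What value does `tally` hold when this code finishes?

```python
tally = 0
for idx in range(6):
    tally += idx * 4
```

Let's trace through this code step by step.

Initialize: tally = 0
Entering loop: for idx in range(6):

After execution: tally = 60
60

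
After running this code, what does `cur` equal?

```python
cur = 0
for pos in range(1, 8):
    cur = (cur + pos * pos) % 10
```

Let's trace through this code step by step.

Initialize: cur = 0
Entering loop: for pos in range(1, 8):

After execution: cur = 0
0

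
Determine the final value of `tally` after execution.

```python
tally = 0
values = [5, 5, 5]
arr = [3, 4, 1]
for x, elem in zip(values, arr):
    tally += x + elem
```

Let's trace through this code step by step.

Initialize: tally = 0
Initialize: values = [5, 5, 5]
Initialize: arr = [3, 4, 1]
Entering loop: for x, elem in zip(values, arr):

After execution: tally = 23
23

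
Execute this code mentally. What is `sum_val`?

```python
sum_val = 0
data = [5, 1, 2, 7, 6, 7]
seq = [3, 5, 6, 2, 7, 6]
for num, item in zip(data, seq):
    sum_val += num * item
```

Let's trace through this code step by step.

Initialize: sum_val = 0
Initialize: data = [5, 1, 2, 7, 6, 7]
Initialize: seq = [3, 5, 6, 2, 7, 6]
Entering loop: for num, item in zip(data, seq):

After execution: sum_val = 130
130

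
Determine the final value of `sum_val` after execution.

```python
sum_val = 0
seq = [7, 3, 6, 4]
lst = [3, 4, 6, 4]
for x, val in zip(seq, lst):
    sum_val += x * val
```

Let's trace through this code step by step.

Initialize: sum_val = 0
Initialize: seq = [7, 3, 6, 4]
Initialize: lst = [3, 4, 6, 4]
Entering loop: for x, val in zip(seq, lst):

After execution: sum_val = 85
85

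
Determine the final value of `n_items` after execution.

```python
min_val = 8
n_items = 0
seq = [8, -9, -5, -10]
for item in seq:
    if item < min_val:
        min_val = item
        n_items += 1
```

Let's trace through this code step by step.

Initialize: min_val = 8
Initialize: n_items = 0
Initialize: seq = [8, -9, -5, -10]
Entering loop: for item in seq:

After execution: n_items = 2
2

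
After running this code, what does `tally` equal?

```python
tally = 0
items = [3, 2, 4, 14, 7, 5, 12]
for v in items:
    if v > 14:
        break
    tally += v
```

Let's trace through this code step by step.

Initialize: tally = 0
Initialize: items = [3, 2, 4, 14, 7, 5, 12]
Entering loop: for v in items:

After execution: tally = 47
47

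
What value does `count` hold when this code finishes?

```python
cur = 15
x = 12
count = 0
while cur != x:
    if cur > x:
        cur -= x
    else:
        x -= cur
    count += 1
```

Let's trace through this code step by step.

Initialize: cur = 15
Initialize: x = 12
Initialize: count = 0
Entering loop: while cur != x:

After execution: count = 4
4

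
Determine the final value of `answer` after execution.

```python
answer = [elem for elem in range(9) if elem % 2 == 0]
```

Let's trace through this code step by step.

Initialize: answer = [elem for elem in range(9) if elem % 2 == 0]

After execution: answer = [0, 2, 4, 6, 8]
[0, 2, 4, 6, 8]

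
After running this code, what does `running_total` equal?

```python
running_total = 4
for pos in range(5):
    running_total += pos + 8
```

Let's trace through this code step by step.

Initialize: running_total = 4
Entering loop: for pos in range(5):

After execution: running_total = 54
54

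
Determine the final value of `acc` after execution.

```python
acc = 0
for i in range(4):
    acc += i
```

Let's trace through this code step by step.

Initialize: acc = 0
Entering loop: for i in range(4):

After execution: acc = 6
6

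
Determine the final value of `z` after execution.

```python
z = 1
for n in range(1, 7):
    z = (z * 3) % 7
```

Let's trace through this code step by step.

Initialize: z = 1
Entering loop: for n in range(1, 7):

After execution: z = 1
1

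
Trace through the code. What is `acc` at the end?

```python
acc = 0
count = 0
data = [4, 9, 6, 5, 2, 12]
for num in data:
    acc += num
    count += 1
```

Let's trace through this code step by step.

Initialize: acc = 0
Initialize: count = 0
Initialize: data = [4, 9, 6, 5, 2, 12]
Entering loop: for num in data:

After execution: acc = 38
38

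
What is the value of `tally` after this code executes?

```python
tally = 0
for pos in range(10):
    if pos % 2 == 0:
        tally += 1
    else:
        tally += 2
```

Let's trace through this code step by step.

Initialize: tally = 0
Entering loop: for pos in range(10):

After execution: tally = 15
15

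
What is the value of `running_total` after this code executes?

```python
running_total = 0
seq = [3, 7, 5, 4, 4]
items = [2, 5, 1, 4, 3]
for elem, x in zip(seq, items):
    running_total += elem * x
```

Let's trace through this code step by step.

Initialize: running_total = 0
Initialize: seq = [3, 7, 5, 4, 4]
Initialize: items = [2, 5, 1, 4, 3]
Entering loop: for elem, x in zip(seq, items):

After execution: running_total = 74
74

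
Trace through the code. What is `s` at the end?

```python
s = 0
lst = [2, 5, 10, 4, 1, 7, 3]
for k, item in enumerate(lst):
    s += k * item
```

Let's trace through this code step by step.

Initialize: s = 0
Initialize: lst = [2, 5, 10, 4, 1, 7, 3]
Entering loop: for k, item in enumerate(lst):

After execution: s = 94
94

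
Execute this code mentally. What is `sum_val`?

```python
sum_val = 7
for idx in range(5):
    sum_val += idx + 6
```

Let's trace through this code step by step.

Initialize: sum_val = 7
Entering loop: for idx in range(5):

After execution: sum_val = 47
47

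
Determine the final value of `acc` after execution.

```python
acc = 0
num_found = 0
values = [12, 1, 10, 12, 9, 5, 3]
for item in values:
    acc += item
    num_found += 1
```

Let's trace through this code step by step.

Initialize: acc = 0
Initialize: num_found = 0
Initialize: values = [12, 1, 10, 12, 9, 5, 3]
Entering loop: for item in values:

After execution: acc = 52
52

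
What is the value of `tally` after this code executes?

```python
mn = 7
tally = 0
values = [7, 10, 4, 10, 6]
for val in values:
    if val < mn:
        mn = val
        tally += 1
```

Let's trace through this code step by step.

Initialize: mn = 7
Initialize: tally = 0
Initialize: values = [7, 10, 4, 10, 6]
Entering loop: for val in values:

After execution: tally = 1
1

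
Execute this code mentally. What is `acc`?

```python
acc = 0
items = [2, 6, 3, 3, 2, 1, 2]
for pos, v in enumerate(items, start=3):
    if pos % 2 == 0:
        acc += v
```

Let's trace through this code step by step.

Initialize: acc = 0
Initialize: items = [2, 6, 3, 3, 2, 1, 2]
Entering loop: for pos, v in enumerate(items, start=3):

After execution: acc = 10
10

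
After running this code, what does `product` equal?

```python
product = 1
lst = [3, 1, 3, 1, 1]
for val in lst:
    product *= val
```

Let's trace through this code step by step.

Initialize: product = 1
Initialize: lst = [3, 1, 3, 1, 1]
Entering loop: for val in lst:

After execution: product = 9
9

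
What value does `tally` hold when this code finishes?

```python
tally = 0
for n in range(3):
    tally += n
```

Let's trace through this code step by step.

Initialize: tally = 0
Entering loop: for n in range(3):

After execution: tally = 3
3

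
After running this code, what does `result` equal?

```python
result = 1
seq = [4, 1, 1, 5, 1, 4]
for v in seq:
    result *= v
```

Let's trace through this code step by step.

Initialize: result = 1
Initialize: seq = [4, 1, 1, 5, 1, 4]
Entering loop: for v in seq:

After execution: result = 80
80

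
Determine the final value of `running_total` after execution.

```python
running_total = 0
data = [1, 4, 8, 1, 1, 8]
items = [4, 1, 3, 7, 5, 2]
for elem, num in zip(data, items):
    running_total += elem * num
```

Let's trace through this code step by step.

Initialize: running_total = 0
Initialize: data = [1, 4, 8, 1, 1, 8]
Initialize: items = [4, 1, 3, 7, 5, 2]
Entering loop: for elem, num in zip(data, items):

After execution: running_total = 60
60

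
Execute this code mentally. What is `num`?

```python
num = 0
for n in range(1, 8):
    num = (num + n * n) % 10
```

Let's trace through this code step by step.

Initialize: num = 0
Entering loop: for n in range(1, 8):

After execution: num = 0
0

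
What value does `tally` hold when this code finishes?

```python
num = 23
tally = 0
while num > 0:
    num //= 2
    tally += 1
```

Let's trace through this code step by step.

Initialize: num = 23
Initialize: tally = 0
Entering loop: while num > 0:

After execution: tally = 5
5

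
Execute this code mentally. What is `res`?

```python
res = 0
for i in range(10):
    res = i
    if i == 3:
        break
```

Let's trace through this code step by step.

Initialize: res = 0
Entering loop: for i in range(10):

After execution: res = 3
3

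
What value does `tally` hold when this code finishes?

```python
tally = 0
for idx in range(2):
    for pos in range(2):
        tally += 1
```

Let's trace through this code step by step.

Initialize: tally = 0
Entering loop: for idx in range(2):

After execution: tally = 4
4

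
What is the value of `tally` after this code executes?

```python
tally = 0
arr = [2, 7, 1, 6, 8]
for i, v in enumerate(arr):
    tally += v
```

Let's trace through this code step by step.

Initialize: tally = 0
Initialize: arr = [2, 7, 1, 6, 8]
Entering loop: for i, v in enumerate(arr):

After execution: tally = 24
24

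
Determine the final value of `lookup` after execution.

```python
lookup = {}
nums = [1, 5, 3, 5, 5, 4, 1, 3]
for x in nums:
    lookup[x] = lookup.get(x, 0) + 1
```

Let's trace through this code step by step.

Initialize: lookup = {}
Initialize: nums = [1, 5, 3, 5, 5, 4, 1, 3]
Entering loop: for x in nums:

After execution: lookup = {1: 2, 5: 3, 3: 2, 4: 1}
{1: 2, 5: 3, 3: 2, 4: 1}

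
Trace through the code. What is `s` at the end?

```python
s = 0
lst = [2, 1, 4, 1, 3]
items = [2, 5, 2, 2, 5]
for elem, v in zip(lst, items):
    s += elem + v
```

Let's trace through this code step by step.

Initialize: s = 0
Initialize: lst = [2, 1, 4, 1, 3]
Initialize: items = [2, 5, 2, 2, 5]
Entering loop: for elem, v in zip(lst, items):

After execution: s = 27
27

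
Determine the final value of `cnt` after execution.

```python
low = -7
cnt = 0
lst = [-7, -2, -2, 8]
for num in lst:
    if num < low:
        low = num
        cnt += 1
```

Let's trace through this code step by step.

Initialize: low = -7
Initialize: cnt = 0
Initialize: lst = [-7, -2, -2, 8]
Entering loop: for num in lst:

After execution: cnt = 0
0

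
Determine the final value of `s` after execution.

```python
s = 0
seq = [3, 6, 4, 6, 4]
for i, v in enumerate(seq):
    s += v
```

Let's trace through this code step by step.

Initialize: s = 0
Initialize: seq = [3, 6, 4, 6, 4]
Entering loop: for i, v in enumerate(seq):

After execution: s = 23
23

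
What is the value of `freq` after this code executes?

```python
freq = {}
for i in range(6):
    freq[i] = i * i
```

Let's trace through this code step by step.

Initialize: freq = {}
Entering loop: for i in range(6):

After execution: freq = {0: 0, 1: 1, 2: 4, 3: 9, 4: 16, 5: 25}
{0: 0, 1: 1, 2: 4, 3: 9, 4: 16, 5: 25}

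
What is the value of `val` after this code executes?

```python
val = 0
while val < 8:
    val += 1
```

Let's trace through this code step by step.

Initialize: val = 0
Entering loop: while val < 8:

After execution: val = 8
8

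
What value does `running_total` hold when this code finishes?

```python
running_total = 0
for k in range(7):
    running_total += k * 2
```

Let's trace through this code step by step.

Initialize: running_total = 0
Entering loop: for k in range(7):

After execution: running_total = 42
42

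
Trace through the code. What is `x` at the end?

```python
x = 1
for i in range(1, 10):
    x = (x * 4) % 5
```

Let's trace through this code step by step.

Initialize: x = 1
Entering loop: for i in range(1, 10):

After execution: x = 4
4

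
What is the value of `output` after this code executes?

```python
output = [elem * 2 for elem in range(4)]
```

Let's trace through this code step by step.

Initialize: output = [elem * 2 for elem in range(4)]

After execution: output = [0, 2, 4, 6]
[0, 2, 4, 6]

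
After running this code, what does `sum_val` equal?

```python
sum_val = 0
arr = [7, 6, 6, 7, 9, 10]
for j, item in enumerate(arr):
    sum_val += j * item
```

Let's trace through this code step by step.

Initialize: sum_val = 0
Initialize: arr = [7, 6, 6, 7, 9, 10]
Entering loop: for j, item in enumerate(arr):

After execution: sum_val = 125
125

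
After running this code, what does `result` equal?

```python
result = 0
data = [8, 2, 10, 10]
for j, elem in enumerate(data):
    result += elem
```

Let's trace through this code step by step.

Initialize: result = 0
Initialize: data = [8, 2, 10, 10]
Entering loop: for j, elem in enumerate(data):

After execution: result = 30
30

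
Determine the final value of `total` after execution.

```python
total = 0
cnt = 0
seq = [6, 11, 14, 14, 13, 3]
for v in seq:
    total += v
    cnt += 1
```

Let's trace through this code step by step.

Initialize: total = 0
Initialize: cnt = 0
Initialize: seq = [6, 11, 14, 14, 13, 3]
Entering loop: for v in seq:

After execution: total = 61
61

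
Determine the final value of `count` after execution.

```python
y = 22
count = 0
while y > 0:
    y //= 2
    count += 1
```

Let's trace through this code step by step.

Initialize: y = 22
Initialize: count = 0
Entering loop: while y > 0:

After execution: count = 5
5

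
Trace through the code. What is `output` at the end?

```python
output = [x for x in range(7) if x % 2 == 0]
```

Let's trace through this code step by step.

Initialize: output = [x for x in range(7) if x % 2 == 0]

After execution: output = [0, 2, 4, 6]
[0, 2, 4, 6]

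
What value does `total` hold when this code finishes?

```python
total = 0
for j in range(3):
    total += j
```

Let's trace through this code step by step.

Initialize: total = 0
Entering loop: for j in range(3):

After execution: total = 3
3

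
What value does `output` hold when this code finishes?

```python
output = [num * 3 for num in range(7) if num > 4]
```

Let's trace through this code step by step.

Initialize: output = [num * 3 for num in range(7) if num > 4]

After execution: output = [15, 18]
[15, 18]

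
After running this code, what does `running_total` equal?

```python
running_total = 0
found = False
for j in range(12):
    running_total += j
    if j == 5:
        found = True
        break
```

Let's trace through this code step by step.

Initialize: running_total = 0
Initialize: found = False
Entering loop: for j in range(12):

After execution: running_total = 15
15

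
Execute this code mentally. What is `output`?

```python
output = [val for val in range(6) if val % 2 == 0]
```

Let's trace through this code step by step.

Initialize: output = [val for val in range(6) if val % 2 == 0]

After execution: output = [0, 2, 4]
[0, 2, 4]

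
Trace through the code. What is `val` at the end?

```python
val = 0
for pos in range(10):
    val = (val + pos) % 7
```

Let's trace through this code step by step.

Initialize: val = 0
Entering loop: for pos in range(10):

After execution: val = 3
3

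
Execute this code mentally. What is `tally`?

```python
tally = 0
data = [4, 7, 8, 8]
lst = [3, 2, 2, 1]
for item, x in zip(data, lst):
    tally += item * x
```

Let's trace through this code step by step.

Initialize: tally = 0
Initialize: data = [4, 7, 8, 8]
Initialize: lst = [3, 2, 2, 1]
Entering loop: for item, x in zip(data, lst):

After execution: tally = 50
50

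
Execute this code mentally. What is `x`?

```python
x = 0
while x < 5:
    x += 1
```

Let's trace through this code step by step.

Initialize: x = 0
Entering loop: while x < 5:

After execution: x = 5
5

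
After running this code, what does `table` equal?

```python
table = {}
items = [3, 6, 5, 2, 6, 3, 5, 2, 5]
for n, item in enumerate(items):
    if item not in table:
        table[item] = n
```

Let's trace through this code step by step.

Initialize: table = {}
Initialize: items = [3, 6, 5, 2, 6, 3, 5, 2, 5]
Entering loop: for n, item in enumerate(items):

After execution: table = {3: 0, 6: 1, 5: 2, 2: 3}
{3: 0, 6: 1, 5: 2, 2: 3}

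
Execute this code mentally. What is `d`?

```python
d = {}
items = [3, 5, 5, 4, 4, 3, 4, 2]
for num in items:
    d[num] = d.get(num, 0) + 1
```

Let's trace through this code step by step.

Initialize: d = {}
Initialize: items = [3, 5, 5, 4, 4, 3, 4, 2]
Entering loop: for num in items:

After execution: d = {3: 2, 5: 2, 4: 3, 2: 1}
{3: 2, 5: 2, 4: 3, 2: 1}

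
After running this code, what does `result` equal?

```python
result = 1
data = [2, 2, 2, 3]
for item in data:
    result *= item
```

Let's trace through this code step by step.

Initialize: result = 1
Initialize: data = [2, 2, 2, 3]
Entering loop: for item in data:

After execution: result = 24
24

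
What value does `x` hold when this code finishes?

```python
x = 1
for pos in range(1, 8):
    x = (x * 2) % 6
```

Let's trace through this code step by step.

Initialize: x = 1
Entering loop: for pos in range(1, 8):

After execution: x = 2
2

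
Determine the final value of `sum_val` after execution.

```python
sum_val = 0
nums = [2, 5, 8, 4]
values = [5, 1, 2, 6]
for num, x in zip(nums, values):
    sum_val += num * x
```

Let's trace through this code step by step.

Initialize: sum_val = 0
Initialize: nums = [2, 5, 8, 4]
Initialize: values = [5, 1, 2, 6]
Entering loop: for num, x in zip(nums, values):

After execution: sum_val = 55
55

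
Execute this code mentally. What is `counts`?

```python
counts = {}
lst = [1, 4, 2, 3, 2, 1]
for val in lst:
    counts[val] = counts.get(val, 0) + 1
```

Let's trace through this code step by step.

Initialize: counts = {}
Initialize: lst = [1, 4, 2, 3, 2, 1]
Entering loop: for val in lst:

After execution: counts = {1: 2, 4: 1, 2: 2, 3: 1}
{1: 2, 4: 1, 2: 2, 3: 1}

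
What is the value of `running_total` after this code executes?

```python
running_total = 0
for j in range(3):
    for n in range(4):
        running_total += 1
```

Let's trace through this code step by step.

Initialize: running_total = 0
Entering loop: for j in range(3):

After execution: running_total = 12
12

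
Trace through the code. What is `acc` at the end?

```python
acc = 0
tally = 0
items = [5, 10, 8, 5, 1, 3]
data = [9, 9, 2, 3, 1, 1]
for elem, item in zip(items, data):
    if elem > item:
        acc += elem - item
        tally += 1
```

Let's trace through this code step by step.

Initialize: acc = 0
Initialize: tally = 0
Initialize: items = [5, 10, 8, 5, 1, 3]
Initialize: data = [9, 9, 2, 3, 1, 1]
Entering loop: for elem, item in zip(items, data):

After execution: acc = 11
11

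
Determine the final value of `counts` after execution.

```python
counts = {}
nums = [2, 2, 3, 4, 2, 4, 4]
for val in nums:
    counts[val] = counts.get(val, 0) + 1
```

Let's trace through this code step by step.

Initialize: counts = {}
Initialize: nums = [2, 2, 3, 4, 2, 4, 4]
Entering loop: for val in nums:

After execution: counts = {2: 3, 3: 1, 4: 3}
{2: 3, 3: 1, 4: 3}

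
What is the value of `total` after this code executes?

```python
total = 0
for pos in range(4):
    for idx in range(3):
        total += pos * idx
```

Let's trace through this code step by step.

Initialize: total = 0
Entering loop: for pos in range(4):

After execution: total = 18
18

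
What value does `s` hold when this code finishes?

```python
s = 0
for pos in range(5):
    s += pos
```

Let's trace through this code step by step.

Initialize: s = 0
Entering loop: for pos in range(5):

After execution: s = 10
10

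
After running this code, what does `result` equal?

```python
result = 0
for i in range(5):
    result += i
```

Let's trace through this code step by step.

Initialize: result = 0
Entering loop: for i in range(5):

After execution: result = 10
10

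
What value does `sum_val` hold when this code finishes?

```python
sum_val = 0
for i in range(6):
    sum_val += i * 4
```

Let's trace through this code step by step.

Initialize: sum_val = 0
Entering loop: for i in range(6):

After execution: sum_val = 60
60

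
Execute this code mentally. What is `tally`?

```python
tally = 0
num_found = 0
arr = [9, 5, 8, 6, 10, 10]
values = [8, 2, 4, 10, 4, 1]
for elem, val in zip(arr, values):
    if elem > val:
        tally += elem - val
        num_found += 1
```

Let's trace through this code step by step.

Initialize: tally = 0
Initialize: num_found = 0
Initialize: arr = [9, 5, 8, 6, 10, 10]
Initialize: values = [8, 2, 4, 10, 4, 1]
Entering loop: for elem, val in zip(arr, values):

After execution: tally = 23
23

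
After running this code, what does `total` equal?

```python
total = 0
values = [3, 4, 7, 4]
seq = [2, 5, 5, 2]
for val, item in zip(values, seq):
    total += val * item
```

Let's trace through this code step by step.

Initialize: total = 0
Initialize: values = [3, 4, 7, 4]
Initialize: seq = [2, 5, 5, 2]
Entering loop: for val, item in zip(values, seq):

After execution: total = 69
69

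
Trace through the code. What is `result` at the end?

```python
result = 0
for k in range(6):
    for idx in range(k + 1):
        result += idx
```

Let's trace through this code step by step.

Initialize: result = 0
Entering loop: for k in range(6):

After execution: result = 35
35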